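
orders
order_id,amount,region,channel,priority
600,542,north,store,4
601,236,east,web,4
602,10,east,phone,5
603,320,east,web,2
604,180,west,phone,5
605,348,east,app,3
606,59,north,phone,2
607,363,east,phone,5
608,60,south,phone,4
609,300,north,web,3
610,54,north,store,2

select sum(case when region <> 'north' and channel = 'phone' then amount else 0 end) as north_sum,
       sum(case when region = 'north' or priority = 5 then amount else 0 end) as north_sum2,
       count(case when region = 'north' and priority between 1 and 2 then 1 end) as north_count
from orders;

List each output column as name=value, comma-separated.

[north_sum: region <> 'north' and channel = 'phone']
order_id=600: ✗
order_id=601: ✗
order_id=602: ✓ → 10
order_id=603: ✗
order_id=604: ✓ → 180
order_id=605: ✗
order_id=606: ✗
order_id=607: ✓ → 363
order_id=608: ✓ → 60
order_id=609: ✗
order_id=610: ✗
north_sum = 10 + 180 + 363 + 60 = 613
—
[north_sum2: region = 'north' or priority = 5]
order_id=600: ✓ → 542
order_id=601: ✗
order_id=602: ✓ → 10
order_id=603: ✗
order_id=604: ✓ → 180
order_id=605: ✗
order_id=606: ✓ → 59
order_id=607: ✓ → 363
order_id=608: ✗
order_id=609: ✓ → 300
order_id=610: ✓ → 54
north_sum2 = 542 + 10 + 180 + 59 + 363 + 300 + 54 = 1508
—
[north_count: region = 'north' and priority between 1 and 2]
order_id=600: ✗
order_id=601: ✗
order_id=602: ✗
order_id=603: ✗
order_id=604: ✗
order_id=605: ✗
order_id=606: ✓ → 1
order_id=607: ✗
order_id=608: ✗
order_id=609: ✗
order_id=610: ✓ → 1
north_count = COUNT(1, 1) = 2

north_sum=613, north_sum2=1508, north_count=2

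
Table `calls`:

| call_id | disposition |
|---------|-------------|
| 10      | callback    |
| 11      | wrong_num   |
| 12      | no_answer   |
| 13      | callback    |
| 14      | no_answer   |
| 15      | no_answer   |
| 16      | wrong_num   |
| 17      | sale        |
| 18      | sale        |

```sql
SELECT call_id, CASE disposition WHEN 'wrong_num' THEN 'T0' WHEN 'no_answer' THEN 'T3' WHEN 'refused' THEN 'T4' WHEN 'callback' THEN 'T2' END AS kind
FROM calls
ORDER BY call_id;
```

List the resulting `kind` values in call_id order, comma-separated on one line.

call_id=10: disposition='callback' → T2
call_id=11: disposition='wrong_num' → T0
call_id=12: disposition='no_answer' → T3
call_id=13: disposition='callback' → T2
call_id=14: disposition='no_answer' → T3
call_id=15: disposition='no_answer' → T3
call_id=16: disposition='wrong_num' → T0
call_id=17: (no match → NULL) → NULL
call_id=18: (no match → NULL) → NULL

T2, T0, T3, T2, T3, T3, T0, NULL, NULL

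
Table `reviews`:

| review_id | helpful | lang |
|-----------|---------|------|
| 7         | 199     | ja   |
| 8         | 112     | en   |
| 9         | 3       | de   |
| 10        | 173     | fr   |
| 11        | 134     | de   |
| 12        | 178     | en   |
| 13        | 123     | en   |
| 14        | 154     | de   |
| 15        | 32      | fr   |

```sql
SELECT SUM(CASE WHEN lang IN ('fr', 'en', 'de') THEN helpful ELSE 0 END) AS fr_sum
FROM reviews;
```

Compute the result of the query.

909

review_id=7: ✗
review_id=8: ✓ → 112
review_id=9: ✓ → 3
review_id=10: ✓ → 173
review_id=11: ✓ → 134
review_id=12: ✓ → 178
review_id=13: ✓ → 123
review_id=14: ✓ → 154
review_id=15: ✓ → 32
fr_sum = 112 + 3 + 173 + 134 + 178 + 123 + 154 + 32 = 909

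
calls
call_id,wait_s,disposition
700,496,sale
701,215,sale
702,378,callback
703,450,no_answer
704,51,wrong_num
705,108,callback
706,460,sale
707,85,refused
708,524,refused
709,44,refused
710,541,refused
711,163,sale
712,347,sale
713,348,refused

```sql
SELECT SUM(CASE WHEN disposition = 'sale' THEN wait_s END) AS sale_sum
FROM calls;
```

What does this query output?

1681

call_id=700: ✓ → 496
call_id=701: ✓ → 215
call_id=702: ✗
call_id=703: ✗
call_id=704: ✗
call_id=705: ✗
call_id=706: ✓ → 460
call_id=707: ✗
call_id=708: ✗
call_id=709: ✗
call_id=710: ✗
call_id=711: ✓ → 163
call_id=712: ✓ → 347
call_id=713: ✗
sale_sum = 496 + 215 + 460 + 163 + 347 = 1681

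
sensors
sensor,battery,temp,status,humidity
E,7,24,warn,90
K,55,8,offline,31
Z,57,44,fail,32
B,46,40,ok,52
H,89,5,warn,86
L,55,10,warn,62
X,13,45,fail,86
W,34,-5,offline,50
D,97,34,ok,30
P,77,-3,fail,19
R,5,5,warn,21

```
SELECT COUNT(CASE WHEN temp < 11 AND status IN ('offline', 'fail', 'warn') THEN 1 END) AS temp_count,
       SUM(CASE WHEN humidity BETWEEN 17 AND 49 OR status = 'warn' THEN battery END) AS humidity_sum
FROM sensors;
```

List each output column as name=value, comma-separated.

temp_count=6, humidity_sum=442

[temp_count: temp < 11 AND status IN ('offline', 'fail', 'warn')]
sensor=E: ✗
sensor=K: ✓ → 1
sensor=Z: ✗
sensor=B: ✗
sensor=H: ✓ → 1
sensor=L: ✓ → 1
sensor=X: ✗
sensor=W: ✓ → 1
sensor=D: ✗
sensor=P: ✓ → 1
sensor=R: ✓ → 1
temp_count = COUNT(1, 1, 1, 1, 1, 1) = 6
—
[humidity_sum: humidity BETWEEN 17 AND 49 OR status = 'warn']
sensor=E: ✓ → 7
sensor=K: ✓ → 55
sensor=Z: ✓ → 57
sensor=B: ✗
sensor=H: ✓ → 89
sensor=L: ✓ → 55
sensor=X: ✗
sensor=W: ✗
sensor=D: ✓ → 97
sensor=P: ✓ → 77
sensor=R: ✓ → 5
humidity_sum = 7 + 55 + 57 + 89 + 55 + 97 + 77 + 5 = 442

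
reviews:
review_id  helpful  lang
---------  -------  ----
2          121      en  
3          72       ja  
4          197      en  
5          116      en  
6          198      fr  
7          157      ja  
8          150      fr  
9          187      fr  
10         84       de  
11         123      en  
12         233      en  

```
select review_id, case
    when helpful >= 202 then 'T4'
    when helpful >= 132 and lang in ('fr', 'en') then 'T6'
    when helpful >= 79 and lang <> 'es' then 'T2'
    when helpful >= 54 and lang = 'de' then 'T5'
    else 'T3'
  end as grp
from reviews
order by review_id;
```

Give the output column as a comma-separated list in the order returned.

review_id=2: helpful >= 79 and lang <> 'es' → T2
review_id=3: ELSE → T3
review_id=4: helpful >= 132 and lang in ('fr', 'en') → T6
review_id=5: helpful >= 79 and lang <> 'es' → T2
review_id=6: helpful >= 132 and lang in ('fr', 'en') → T6
review_id=7: helpful >= 79 and lang <> 'es' → T2
review_id=8: helpful >= 132 and lang in ('fr', 'en') → T6
review_id=9: helpful >= 132 and lang in ('fr', 'en') → T6
review_id=10: helpful >= 79 and lang <> 'es' → T2
review_id=11: helpful >= 79 and lang <> 'es' → T2
review_id=12: helpful >= 202 → T4

T2, T3, T6, T2, T6, T2, T6, T6, T2, T2, T4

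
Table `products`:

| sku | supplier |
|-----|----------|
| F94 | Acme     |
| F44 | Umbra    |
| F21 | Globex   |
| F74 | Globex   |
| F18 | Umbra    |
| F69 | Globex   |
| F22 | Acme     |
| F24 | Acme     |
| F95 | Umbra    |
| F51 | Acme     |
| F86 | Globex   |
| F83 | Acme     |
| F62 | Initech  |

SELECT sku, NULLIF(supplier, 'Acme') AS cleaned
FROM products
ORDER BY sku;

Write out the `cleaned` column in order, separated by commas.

Umbra, Globex, NULL, NULL, Umbra, NULL, Initech, Globex, Globex, NULL, Globex, NULL, Umbra

sku=F18: supplier=Umbra vs Acme: differ → Umbra
sku=F21: supplier=Globex vs Acme: differ → Globex
sku=F22: supplier=Acme vs Acme: equal → NULL
sku=F24: supplier=Acme vs Acme: equal → NULL
sku=F44: supplier=Umbra vs Acme: differ → Umbra
sku=F51: supplier=Acme vs Acme: equal → NULL
sku=F62: supplier=Initech vs Acme: differ → Initech
sku=F69: supplier=Globex vs Acme: differ → Globex
sku=F74: supplier=Globex vs Acme: differ → Globex
sku=F83: supplier=Acme vs Acme: equal → NULL
sku=F86: supplier=Globex vs Acme: differ → Globex
sku=F94: supplier=Acme vs Acme: equal → NULL
sku=F95: supplier=Umbra vs Acme: differ → Umbra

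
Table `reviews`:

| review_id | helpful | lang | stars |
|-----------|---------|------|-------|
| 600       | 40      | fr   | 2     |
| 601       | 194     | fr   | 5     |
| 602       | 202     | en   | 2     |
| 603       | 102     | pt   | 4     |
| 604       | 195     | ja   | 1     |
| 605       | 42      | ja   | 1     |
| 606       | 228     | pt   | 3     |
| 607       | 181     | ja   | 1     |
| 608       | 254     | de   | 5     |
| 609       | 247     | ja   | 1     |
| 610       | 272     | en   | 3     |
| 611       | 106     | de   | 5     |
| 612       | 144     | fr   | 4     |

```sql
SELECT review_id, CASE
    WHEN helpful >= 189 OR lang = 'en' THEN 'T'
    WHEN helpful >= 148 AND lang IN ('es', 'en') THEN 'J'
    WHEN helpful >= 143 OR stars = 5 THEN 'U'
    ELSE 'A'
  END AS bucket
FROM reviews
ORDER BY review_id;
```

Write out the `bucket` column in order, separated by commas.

A, T, T, A, T, A, T, U, T, T, T, U, U

review_id=600: ELSE → A
review_id=601: helpful >= 189 OR lang = 'en' → T
review_id=602: helpful >= 189 OR lang = 'en' → T
review_id=603: ELSE → A
review_id=604: helpful >= 189 OR lang = 'en' → T
review_id=605: ELSE → A
review_id=606: helpful >= 189 OR lang = 'en' → T
review_id=607: helpful >= 143 OR stars = 5 → U
review_id=608: helpful >= 189 OR lang = 'en' → T
review_id=609: helpful >= 189 OR lang = 'en' → T
review_id=610: helpful >= 189 OR lang = 'en' → T
review_id=611: helpful >= 143 OR stars = 5 → U
review_id=612: helpful >= 143 OR stars = 5 → U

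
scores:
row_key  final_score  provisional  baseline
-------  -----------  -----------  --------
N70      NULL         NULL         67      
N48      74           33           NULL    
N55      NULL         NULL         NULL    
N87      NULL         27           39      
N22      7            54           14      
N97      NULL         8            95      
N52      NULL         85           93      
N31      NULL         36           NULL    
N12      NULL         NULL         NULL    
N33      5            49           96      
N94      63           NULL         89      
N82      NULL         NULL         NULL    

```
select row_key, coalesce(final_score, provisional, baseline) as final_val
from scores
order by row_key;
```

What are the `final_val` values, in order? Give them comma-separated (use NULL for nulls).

row_key=N12: final_score=NULL, provisional=NULL, baseline=NULL (all NULL) → NULL
row_key=N22: final_score=7 → 7
row_key=N31: final_score=NULL, provisional=36 → 36
row_key=N33: final_score=5 → 5
row_key=N48: final_score=74 → 74
row_key=N52: final_score=NULL, provisional=85 → 85
row_key=N55: final_score=NULL, provisional=NULL, baseline=NULL (all NULL) → NULL
row_key=N70: final_score=NULL, provisional=NULL, baseline=67 → 67
row_key=N82: final_score=NULL, provisional=NULL, baseline=NULL (all NULL) → NULL
row_key=N87: final_score=NULL, provisional=27 → 27
row_key=N94: final_score=63 → 63
row_key=N97: final_score=NULL, provisional=8 → 8

NULL, 7, 36, 5, 74, 85, NULL, 67, NULL, 27, 63, 8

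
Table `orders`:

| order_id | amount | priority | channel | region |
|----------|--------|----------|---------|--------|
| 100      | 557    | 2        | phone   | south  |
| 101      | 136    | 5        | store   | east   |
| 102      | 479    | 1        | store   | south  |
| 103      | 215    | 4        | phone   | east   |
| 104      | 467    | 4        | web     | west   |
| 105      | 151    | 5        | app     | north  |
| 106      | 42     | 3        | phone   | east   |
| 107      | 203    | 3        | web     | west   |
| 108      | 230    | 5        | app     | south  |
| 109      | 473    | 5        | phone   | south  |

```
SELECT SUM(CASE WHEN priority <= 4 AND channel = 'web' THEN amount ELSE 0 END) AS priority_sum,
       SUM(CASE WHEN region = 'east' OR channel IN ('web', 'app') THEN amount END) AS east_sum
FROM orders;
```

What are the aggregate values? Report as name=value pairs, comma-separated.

[priority_sum: priority <= 4 AND channel = 'web']
order_id=100: ✗
order_id=101: ✗
order_id=102: ✗
order_id=103: ✗
order_id=104: ✓ → 467
order_id=105: ✗
order_id=106: ✗
order_id=107: ✓ → 203
order_id=108: ✗
order_id=109: ✗
priority_sum = 467 + 203 = 670
—
[east_sum: region = 'east' OR channel IN ('web', 'app')]
order_id=100: ✗
order_id=101: ✓ → 136
order_id=102: ✗
order_id=103: ✓ → 215
order_id=104: ✓ → 467
order_id=105: ✓ → 151
order_id=106: ✓ → 42
order_id=107: ✓ → 203
order_id=108: ✓ → 230
order_id=109: ✗
east_sum = 136 + 215 + 467 + 151 + 42 + 203 + 230 = 1444

priority_sum=670, east_sum=1444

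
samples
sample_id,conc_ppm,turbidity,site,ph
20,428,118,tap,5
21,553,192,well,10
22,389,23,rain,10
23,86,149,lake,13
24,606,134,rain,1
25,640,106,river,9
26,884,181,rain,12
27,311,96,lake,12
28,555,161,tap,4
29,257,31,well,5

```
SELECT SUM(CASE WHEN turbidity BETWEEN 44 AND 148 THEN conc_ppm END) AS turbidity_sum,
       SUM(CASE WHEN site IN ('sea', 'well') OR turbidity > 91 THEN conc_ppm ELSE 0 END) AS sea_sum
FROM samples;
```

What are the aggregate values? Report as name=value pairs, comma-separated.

turbidity_sum=1985, sea_sum=4320

[turbidity_sum: turbidity BETWEEN 44 AND 148]
sample_id=20: ✓ → 428
sample_id=21: ✗
sample_id=22: ✗
sample_id=23: ✗
sample_id=24: ✓ → 606
sample_id=25: ✓ → 640
sample_id=26: ✗
sample_id=27: ✓ → 311
sample_id=28: ✗
sample_id=29: ✗
turbidity_sum = 428 + 606 + 640 + 311 = 1985
—
[sea_sum: site IN ('sea', 'well') OR turbidity > 91]
sample_id=20: ✓ → 428
sample_id=21: ✓ → 553
sample_id=22: ✗
sample_id=23: ✓ → 86
sample_id=24: ✓ → 606
sample_id=25: ✓ → 640
sample_id=26: ✓ → 884
sample_id=27: ✓ → 311
sample_id=28: ✓ → 555
sample_id=29: ✓ → 257
sea_sum = 428 + 553 + 86 + 606 + 640 + 884 + 311 + 555 + 257 = 4320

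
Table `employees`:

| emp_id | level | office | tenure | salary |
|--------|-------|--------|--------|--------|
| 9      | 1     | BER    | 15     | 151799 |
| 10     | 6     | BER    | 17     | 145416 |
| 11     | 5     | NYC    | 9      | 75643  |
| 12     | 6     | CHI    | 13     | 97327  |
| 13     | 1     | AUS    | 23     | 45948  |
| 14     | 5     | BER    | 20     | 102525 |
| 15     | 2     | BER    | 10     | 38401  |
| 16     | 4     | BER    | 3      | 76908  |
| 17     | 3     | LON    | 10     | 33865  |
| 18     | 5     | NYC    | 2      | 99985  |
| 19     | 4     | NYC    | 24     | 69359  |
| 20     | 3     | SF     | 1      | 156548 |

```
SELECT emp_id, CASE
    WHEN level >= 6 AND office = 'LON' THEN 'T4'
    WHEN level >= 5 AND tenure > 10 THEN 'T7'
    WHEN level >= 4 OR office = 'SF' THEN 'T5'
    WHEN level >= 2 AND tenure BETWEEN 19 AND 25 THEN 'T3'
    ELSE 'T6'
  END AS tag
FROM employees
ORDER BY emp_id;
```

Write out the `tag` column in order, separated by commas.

emp_id=9: ELSE → T6
emp_id=10: level >= 5 AND tenure > 10 → T7
emp_id=11: level >= 4 OR office = 'SF' → T5
emp_id=12: level >= 5 AND tenure > 10 → T7
emp_id=13: ELSE → T6
emp_id=14: level >= 5 AND tenure > 10 → T7
emp_id=15: ELSE → T6
emp_id=16: level >= 4 OR office = 'SF' → T5
emp_id=17: ELSE → T6
emp_id=18: level >= 4 OR office = 'SF' → T5
emp_id=19: level >= 4 OR office = 'SF' → T5
emp_id=20: level >= 4 OR office = 'SF' → T5

T6, T7, T5, T7, T6, T7, T6, T5, T6, T5, T5, T5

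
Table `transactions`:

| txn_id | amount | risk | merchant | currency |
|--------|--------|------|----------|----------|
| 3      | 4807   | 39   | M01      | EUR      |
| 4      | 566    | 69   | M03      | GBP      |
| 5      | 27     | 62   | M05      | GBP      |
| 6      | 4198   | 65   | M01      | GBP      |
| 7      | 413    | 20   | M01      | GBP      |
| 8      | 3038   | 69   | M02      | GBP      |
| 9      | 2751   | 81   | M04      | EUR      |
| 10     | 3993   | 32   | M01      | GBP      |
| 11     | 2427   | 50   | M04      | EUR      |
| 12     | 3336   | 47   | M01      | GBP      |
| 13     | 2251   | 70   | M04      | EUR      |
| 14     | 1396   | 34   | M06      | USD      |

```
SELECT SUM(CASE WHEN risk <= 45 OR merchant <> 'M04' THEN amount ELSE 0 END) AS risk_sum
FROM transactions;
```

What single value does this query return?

21774

txn_id=3: ✓ → 4807
txn_id=4: ✓ → 566
txn_id=5: ✓ → 27
txn_id=6: ✓ → 4198
txn_id=7: ✓ → 413
txn_id=8: ✓ → 3038
txn_id=9: ✗
txn_id=10: ✓ → 3993
txn_id=11: ✗
txn_id=12: ✓ → 3336
txn_id=13: ✗
txn_id=14: ✓ → 1396
risk_sum = 4807 + 566 + 27 + 4198 + 413 + 3038 + 3993 + 3336 + 1396 = 21774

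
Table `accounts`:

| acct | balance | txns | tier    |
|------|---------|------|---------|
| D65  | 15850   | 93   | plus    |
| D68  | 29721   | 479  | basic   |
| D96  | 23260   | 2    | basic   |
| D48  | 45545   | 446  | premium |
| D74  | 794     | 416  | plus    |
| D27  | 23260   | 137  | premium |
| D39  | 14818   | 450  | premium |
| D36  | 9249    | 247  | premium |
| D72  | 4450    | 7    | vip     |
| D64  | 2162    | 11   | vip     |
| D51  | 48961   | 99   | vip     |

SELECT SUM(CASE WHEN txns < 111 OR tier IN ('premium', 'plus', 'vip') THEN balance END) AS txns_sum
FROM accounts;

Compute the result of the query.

188349

acct=D65: ✓ → 15850
acct=D68: ✗
acct=D96: ✓ → 23260
acct=D48: ✓ → 45545
acct=D74: ✓ → 794
acct=D27: ✓ → 23260
acct=D39: ✓ → 14818
acct=D36: ✓ → 9249
acct=D72: ✓ → 4450
acct=D64: ✓ → 2162
acct=D51: ✓ → 48961
txns_sum = 15850 + 23260 + 45545 + 794 + 23260 + 14818 + 9249 + 4450 + 2162 + 48961 = 188349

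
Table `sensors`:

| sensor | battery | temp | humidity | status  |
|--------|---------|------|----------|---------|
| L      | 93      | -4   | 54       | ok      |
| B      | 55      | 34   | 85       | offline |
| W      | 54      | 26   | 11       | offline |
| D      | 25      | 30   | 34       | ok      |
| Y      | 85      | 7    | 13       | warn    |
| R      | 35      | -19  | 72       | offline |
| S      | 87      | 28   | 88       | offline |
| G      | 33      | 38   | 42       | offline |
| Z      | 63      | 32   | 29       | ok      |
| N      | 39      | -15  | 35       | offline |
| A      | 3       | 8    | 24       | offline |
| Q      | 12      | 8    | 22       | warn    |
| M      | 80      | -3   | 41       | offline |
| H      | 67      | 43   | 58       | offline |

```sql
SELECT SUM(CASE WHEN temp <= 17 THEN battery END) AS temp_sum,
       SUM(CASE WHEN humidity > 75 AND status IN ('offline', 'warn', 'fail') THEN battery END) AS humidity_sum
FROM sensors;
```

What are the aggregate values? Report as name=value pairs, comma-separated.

temp_sum=347, humidity_sum=142

[temp_sum: temp <= 17]
sensor=L: ✓ → 93
sensor=B: ✗
sensor=W: ✗
sensor=D: ✗
sensor=Y: ✓ → 85
sensor=R: ✓ → 35
sensor=S: ✗
sensor=G: ✗
sensor=Z: ✗
sensor=N: ✓ → 39
sensor=A: ✓ → 3
sensor=Q: ✓ → 12
sensor=M: ✓ → 80
sensor=H: ✗
temp_sum = 93 + 85 + 35 + 39 + 3 + 12 + 80 = 347
—
[humidity_sum: humidity > 75 AND status IN ('offline', 'warn', 'fail')]
sensor=L: ✗
sensor=B: ✓ → 55
sensor=W: ✗
sensor=D: ✗
sensor=Y: ✗
sensor=R: ✗
sensor=S: ✓ → 87
sensor=G: ✗
sensor=Z: ✗
sensor=N: ✗
sensor=A: ✗
sensor=Q: ✗
sensor=M: ✗
sensor=H: ✗
humidity_sum = 55 + 87 = 142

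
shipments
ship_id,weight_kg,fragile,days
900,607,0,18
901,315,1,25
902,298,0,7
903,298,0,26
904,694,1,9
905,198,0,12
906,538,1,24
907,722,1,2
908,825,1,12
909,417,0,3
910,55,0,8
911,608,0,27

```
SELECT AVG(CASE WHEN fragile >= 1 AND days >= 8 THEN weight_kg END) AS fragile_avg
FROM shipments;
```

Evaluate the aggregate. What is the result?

593

ship_id=900: ✗
ship_id=901: ✓ → 315
ship_id=902: ✗
ship_id=903: ✗
ship_id=904: ✓ → 694
ship_id=905: ✗
ship_id=906: ✓ → 538
ship_id=907: ✗
ship_id=908: ✓ → 825
ship_id=909: ✗
ship_id=910: ✗
ship_id=911: ✗
fragile_avg = (315 + 694 + 538 + 825) / 4 = 593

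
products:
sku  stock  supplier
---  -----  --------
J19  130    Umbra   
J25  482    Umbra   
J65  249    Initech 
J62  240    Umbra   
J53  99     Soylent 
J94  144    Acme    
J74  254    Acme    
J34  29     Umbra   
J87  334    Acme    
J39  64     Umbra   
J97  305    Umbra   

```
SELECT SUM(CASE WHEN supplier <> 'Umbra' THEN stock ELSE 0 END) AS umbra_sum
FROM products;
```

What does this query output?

1080

sku=J19: ✗
sku=J25: ✗
sku=J65: ✓ → 249
sku=J62: ✗
sku=J53: ✓ → 99
sku=J94: ✓ → 144
sku=J74: ✓ → 254
sku=J34: ✗
sku=J87: ✓ → 334
sku=J39: ✗
sku=J97: ✗
umbra_sum = 249 + 99 + 144 + 254 + 334 = 1080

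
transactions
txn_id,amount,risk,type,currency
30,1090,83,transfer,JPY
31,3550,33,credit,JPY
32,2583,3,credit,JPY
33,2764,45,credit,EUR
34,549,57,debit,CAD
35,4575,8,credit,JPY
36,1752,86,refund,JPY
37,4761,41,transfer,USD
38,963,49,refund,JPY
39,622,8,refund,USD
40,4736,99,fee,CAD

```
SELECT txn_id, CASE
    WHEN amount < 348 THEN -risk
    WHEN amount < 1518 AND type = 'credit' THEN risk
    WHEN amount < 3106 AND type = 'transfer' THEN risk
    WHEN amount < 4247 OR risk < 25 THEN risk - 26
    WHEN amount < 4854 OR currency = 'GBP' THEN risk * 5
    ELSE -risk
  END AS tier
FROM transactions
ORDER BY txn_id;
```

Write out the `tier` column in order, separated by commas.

txn_id=30: amount < 3106 AND type = 'transfer' → 83
txn_id=31: amount < 4247 OR risk < 25 → 7
txn_id=32: amount < 4247 OR risk < 25 → -23
txn_id=33: amount < 4247 OR risk < 25 → 19
txn_id=34: amount < 4247 OR risk < 25 → 31
txn_id=35: amount < 4247 OR risk < 25 → -18
txn_id=36: amount < 4247 OR risk < 25 → 60
txn_id=37: amount < 4854 OR currency = 'GBP' → 205
txn_id=38: amount < 4247 OR risk < 25 → 23
txn_id=39: amount < 4247 OR risk < 25 → -18
txn_id=40: amount < 4854 OR currency = 'GBP' → 495

83, 7, -23, 19, 31, -18, 60, 205, 23, -18, 495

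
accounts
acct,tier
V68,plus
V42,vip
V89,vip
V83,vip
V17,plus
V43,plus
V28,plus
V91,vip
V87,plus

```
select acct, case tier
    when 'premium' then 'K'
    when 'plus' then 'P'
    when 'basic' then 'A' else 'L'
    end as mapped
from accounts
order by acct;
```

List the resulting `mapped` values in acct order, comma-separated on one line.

P, P, L, P, P, L, P, L, L

acct=V17: tier='plus' → P
acct=V28: tier='plus' → P
acct=V42: ELSE → L
acct=V43: tier='plus' → P
acct=V68: tier='plus' → P
acct=V83: ELSE → L
acct=V87: tier='plus' → P
acct=V89: ELSE → L
acct=V91: ELSE → L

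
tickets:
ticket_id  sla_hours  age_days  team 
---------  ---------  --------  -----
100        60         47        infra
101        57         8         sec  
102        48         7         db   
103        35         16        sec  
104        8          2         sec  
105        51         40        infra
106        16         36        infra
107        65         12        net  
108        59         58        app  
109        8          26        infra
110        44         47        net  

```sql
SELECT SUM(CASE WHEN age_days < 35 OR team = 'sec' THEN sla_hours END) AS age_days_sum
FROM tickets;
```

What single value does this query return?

221

ticket_id=100: ✗
ticket_id=101: ✓ → 57
ticket_id=102: ✓ → 48
ticket_id=103: ✓ → 35
ticket_id=104: ✓ → 8
ticket_id=105: ✗
ticket_id=106: ✗
ticket_id=107: ✓ → 65
ticket_id=108: ✗
ticket_id=109: ✓ → 8
ticket_id=110: ✗
age_days_sum = 57 + 48 + 35 + 8 + 65 + 8 = 221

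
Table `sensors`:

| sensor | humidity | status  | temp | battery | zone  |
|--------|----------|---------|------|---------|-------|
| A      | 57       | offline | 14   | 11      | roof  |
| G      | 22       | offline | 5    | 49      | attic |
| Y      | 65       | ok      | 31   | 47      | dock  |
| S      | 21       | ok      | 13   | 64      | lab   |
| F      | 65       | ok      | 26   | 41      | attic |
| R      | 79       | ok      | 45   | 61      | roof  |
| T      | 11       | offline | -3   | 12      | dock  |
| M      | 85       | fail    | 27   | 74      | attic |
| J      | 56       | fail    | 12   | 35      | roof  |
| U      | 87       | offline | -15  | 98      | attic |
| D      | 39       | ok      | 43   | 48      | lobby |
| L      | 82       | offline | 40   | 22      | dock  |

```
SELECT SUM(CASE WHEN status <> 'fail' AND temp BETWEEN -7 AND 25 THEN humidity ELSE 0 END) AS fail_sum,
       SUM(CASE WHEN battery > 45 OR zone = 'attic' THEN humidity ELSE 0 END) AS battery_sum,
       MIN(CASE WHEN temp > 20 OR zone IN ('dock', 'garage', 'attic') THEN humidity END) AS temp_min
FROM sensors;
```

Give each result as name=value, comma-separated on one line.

[fail_sum: status <> 'fail' AND temp BETWEEN -7 AND 25]
sensor=A: ✓ → 57
sensor=G: ✓ → 22
sensor=Y: ✗
sensor=S: ✓ → 21
sensor=F: ✗
sensor=R: ✗
sensor=T: ✓ → 11
sensor=M: ✗
sensor=J: ✗
sensor=U: ✗
sensor=D: ✗
sensor=L: ✗
fail_sum = 57 + 22 + 21 + 11 = 111
—
[battery_sum: battery > 45 OR zone = 'attic']
sensor=A: ✗
sensor=G: ✓ → 22
sensor=Y: ✓ → 65
sensor=S: ✓ → 21
sensor=F: ✓ → 65
sensor=R: ✓ → 79
sensor=T: ✗
sensor=M: ✓ → 85
sensor=J: ✗
sensor=U: ✓ → 87
sensor=D: ✓ → 39
sensor=L: ✗
battery_sum = 22 + 65 + 21 + 65 + 79 + 85 + 87 + 39 = 463
—
[temp_min: temp > 20 OR zone IN ('dock', 'garage', 'attic')]
sensor=A: ✗
sensor=G: ✓ → 22
sensor=Y: ✓ → 65
sensor=S: ✗
sensor=F: ✓ → 65
sensor=R: ✓ → 79
sensor=T: ✓ → 11
sensor=M: ✓ → 85
sensor=J: ✗
sensor=U: ✓ → 87
sensor=D: ✓ → 39
sensor=L: ✓ → 82
temp_min = MIN(22, 65, 65, 79, 11, 85, 87, 39, 82) = 11

fail_sum=111, battery_sum=463, temp_min=11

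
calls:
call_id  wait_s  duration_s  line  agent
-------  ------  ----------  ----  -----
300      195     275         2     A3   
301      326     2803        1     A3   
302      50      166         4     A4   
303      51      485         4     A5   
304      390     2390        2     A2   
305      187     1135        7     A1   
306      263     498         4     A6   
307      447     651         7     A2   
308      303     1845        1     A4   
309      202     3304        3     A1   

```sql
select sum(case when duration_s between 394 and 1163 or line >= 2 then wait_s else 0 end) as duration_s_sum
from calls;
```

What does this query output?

call_id=300: ✓ → 195
call_id=301: ✗
call_id=302: ✓ → 50
call_id=303: ✓ → 51
call_id=304: ✓ → 390
call_id=305: ✓ → 187
call_id=306: ✓ → 263
call_id=307: ✓ → 447
call_id=308: ✗
call_id=309: ✓ → 202
duration_s_sum = 195 + 50 + 51 + 390 + 187 + 263 + 447 + 202 = 1785

1785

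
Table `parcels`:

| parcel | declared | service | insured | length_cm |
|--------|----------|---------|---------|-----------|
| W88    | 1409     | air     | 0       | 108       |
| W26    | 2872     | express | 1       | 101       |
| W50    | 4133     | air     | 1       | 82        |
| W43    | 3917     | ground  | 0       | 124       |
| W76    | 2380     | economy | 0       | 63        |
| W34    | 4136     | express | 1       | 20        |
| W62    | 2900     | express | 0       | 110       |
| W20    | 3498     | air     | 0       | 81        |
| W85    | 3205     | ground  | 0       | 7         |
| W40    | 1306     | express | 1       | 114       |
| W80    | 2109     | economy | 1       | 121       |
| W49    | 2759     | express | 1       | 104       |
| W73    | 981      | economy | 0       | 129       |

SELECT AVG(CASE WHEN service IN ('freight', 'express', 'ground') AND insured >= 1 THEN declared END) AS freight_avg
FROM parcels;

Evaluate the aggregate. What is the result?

parcel=W88: ✗
parcel=W26: ✓ → 2872
parcel=W50: ✗
parcel=W43: ✗
parcel=W76: ✗
parcel=W34: ✓ → 4136
parcel=W62: ✗
parcel=W20: ✗
parcel=W85: ✗
parcel=W40: ✓ → 1306
parcel=W80: ✗
parcel=W49: ✓ → 2759
parcel=W73: ✗
freight_avg = (2872 + 4136 + 1306 + 2759) / 4 = 2768.25

2768.25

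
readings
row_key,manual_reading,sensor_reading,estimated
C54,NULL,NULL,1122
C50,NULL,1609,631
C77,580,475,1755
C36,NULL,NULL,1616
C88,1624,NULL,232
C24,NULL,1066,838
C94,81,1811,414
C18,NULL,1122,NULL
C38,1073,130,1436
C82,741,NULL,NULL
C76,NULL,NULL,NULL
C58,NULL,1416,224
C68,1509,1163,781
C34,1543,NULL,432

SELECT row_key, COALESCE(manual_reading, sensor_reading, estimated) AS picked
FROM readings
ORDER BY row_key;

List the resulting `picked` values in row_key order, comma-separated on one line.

1122, 1066, 1543, 1616, 1073, 1609, 1122, 1416, 1509, NULL, 580, 741, 1624, 81

row_key=C18: manual_reading=NULL, sensor_reading=1122 → 1122
row_key=C24: manual_reading=NULL, sensor_reading=1066 → 1066
row_key=C34: manual_reading=1543 → 1543
row_key=C36: manual_reading=NULL, sensor_reading=NULL, estimated=1616 → 1616
row_key=C38: manual_reading=1073 → 1073
row_key=C50: manual_reading=NULL, sensor_reading=1609 → 1609
row_key=C54: manual_reading=NULL, sensor_reading=NULL, estimated=1122 → 1122
row_key=C58: manual_reading=NULL, sensor_reading=1416 → 1416
row_key=C68: manual_reading=1509 → 1509
row_key=C76: manual_reading=NULL, sensor_reading=NULL, estimated=NULL (all NULL) → NULL
row_key=C77: manual_reading=580 → 580
row_key=C82: manual_reading=741 → 741
row_key=C88: manual_reading=1624 → 1624
row_key=C94: manual_reading=81 → 81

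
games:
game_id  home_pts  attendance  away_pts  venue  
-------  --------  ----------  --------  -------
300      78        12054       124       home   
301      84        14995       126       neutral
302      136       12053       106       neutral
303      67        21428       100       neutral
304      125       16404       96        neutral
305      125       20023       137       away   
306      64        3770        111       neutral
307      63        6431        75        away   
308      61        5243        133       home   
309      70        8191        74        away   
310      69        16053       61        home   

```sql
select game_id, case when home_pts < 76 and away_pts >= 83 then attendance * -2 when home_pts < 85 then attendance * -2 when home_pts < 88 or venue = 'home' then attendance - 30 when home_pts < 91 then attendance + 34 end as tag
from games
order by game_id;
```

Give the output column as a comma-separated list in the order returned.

-24108, -29990, NULL, -42856, NULL, NULL, -7540, -12862, -10486, -16382, -32106

game_id=300: home_pts < 85 → -24108
game_id=301: home_pts < 85 → -29990
game_id=302: (no match → NULL) → NULL
game_id=303: home_pts < 76 and away_pts >= 83 → -42856
game_id=304: (no match → NULL) → NULL
game_id=305: (no match → NULL) → NULL
game_id=306: home_pts < 76 and away_pts >= 83 → -7540
game_id=307: home_pts < 85 → -12862
game_id=308: home_pts < 76 and away_pts >= 83 → -10486
game_id=309: home_pts < 85 → -16382
game_id=310: home_pts < 85 → -32106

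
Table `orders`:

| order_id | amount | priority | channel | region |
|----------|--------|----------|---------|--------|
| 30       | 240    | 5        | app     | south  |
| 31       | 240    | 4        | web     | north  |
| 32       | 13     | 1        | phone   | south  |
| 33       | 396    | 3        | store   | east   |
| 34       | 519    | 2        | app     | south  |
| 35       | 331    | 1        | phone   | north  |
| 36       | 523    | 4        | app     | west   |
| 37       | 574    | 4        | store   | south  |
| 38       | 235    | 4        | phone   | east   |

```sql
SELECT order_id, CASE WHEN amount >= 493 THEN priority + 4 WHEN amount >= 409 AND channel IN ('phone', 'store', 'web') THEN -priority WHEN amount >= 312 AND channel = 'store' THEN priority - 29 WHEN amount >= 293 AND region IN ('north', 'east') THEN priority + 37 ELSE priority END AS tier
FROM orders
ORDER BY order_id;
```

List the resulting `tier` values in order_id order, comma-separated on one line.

5, 4, 1, -26, 6, 38, 8, 8, 4

order_id=30: ELSE → 5
order_id=31: ELSE → 4
order_id=32: ELSE → 1
order_id=33: amount >= 312 AND channel = 'store' → -26
order_id=34: amount >= 493 → 6
order_id=35: amount >= 293 AND region IN ('north', 'east') → 38
order_id=36: amount >= 493 → 8
order_id=37: amount >= 493 → 8
order_id=38: ELSE → 4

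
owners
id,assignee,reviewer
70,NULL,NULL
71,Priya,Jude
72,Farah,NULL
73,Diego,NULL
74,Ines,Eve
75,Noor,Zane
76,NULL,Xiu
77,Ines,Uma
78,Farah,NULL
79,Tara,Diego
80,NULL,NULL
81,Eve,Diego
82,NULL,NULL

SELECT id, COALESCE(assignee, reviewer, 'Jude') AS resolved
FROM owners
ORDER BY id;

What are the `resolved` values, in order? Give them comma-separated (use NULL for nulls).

id=70: assignee=NULL, reviewer=NULL, → literal Jude → Jude
id=71: assignee=Priya → Priya
id=72: assignee=Farah → Farah
id=73: assignee=Diego → Diego
id=74: assignee=Ines → Ines
id=75: assignee=Noor → Noor
id=76: assignee=NULL, reviewer=Xiu → Xiu
id=77: assignee=Ines → Ines
id=78: assignee=Farah → Farah
id=79: assignee=Tara → Tara
id=80: assignee=NULL, reviewer=NULL, → literal Jude → Jude
id=81: assignee=Eve → Eve
id=82: assignee=NULL, reviewer=NULL, → literal Jude → Jude

Jude, Priya, Farah, Diego, Ines, Noor, Xiu, Ines, Farah, Tara, Jude, Eve, Jude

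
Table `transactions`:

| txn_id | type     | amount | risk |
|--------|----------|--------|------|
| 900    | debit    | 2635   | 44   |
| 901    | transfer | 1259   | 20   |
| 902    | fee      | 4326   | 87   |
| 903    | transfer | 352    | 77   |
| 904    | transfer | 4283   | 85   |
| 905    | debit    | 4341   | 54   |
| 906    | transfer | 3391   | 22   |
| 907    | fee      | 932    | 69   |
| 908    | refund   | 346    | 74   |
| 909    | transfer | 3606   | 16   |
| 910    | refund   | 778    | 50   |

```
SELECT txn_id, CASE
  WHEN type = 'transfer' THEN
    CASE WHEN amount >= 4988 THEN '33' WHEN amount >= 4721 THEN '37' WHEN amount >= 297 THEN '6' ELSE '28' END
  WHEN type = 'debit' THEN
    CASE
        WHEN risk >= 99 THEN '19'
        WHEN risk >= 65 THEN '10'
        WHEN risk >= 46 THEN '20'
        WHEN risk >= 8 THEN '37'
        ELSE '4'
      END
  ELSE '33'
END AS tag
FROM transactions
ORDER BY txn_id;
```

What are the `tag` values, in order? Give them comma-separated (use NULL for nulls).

37, 6, 33, 6, 6, 20, 6, 33, 33, 6, 33

txn_id=900: type='debit' → inner[risk >= 8] → 37
txn_id=901: type='transfer' → inner[amount >= 297] → 6
txn_id=902: type='fee' → outer ELSE → 33
txn_id=903: type='transfer' → inner[amount >= 297] → 6
txn_id=904: type='transfer' → inner[amount >= 297] → 6
txn_id=905: type='debit' → inner[risk >= 46] → 20
txn_id=906: type='transfer' → inner[amount >= 297] → 6
txn_id=907: type='fee' → outer ELSE → 33
txn_id=908: type='refund' → outer ELSE → 33
txn_id=909: type='transfer' → inner[amount >= 297] → 6
txn_id=910: type='refund' → outer ELSE → 33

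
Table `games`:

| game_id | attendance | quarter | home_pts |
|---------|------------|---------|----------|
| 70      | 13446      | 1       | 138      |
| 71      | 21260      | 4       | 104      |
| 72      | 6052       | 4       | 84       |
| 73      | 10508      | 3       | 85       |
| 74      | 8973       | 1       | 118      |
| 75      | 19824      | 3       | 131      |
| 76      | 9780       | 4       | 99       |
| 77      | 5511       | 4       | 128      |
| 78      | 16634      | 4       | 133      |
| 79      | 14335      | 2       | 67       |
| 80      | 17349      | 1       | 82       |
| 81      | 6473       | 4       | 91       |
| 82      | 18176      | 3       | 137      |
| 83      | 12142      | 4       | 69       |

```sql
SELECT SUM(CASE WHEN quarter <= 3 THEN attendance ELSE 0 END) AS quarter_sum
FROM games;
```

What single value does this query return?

102611

game_id=70: ✓ → 13446
game_id=71: ✗
game_id=72: ✗
game_id=73: ✓ → 10508
game_id=74: ✓ → 8973
game_id=75: ✓ → 19824
game_id=76: ✗
game_id=77: ✗
game_id=78: ✗
game_id=79: ✓ → 14335
game_id=80: ✓ → 17349
game_id=81: ✗
game_id=82: ✓ → 18176
game_id=83: ✗
quarter_sum = 13446 + 10508 + 8973 + 19824 + 14335 + 17349 + 18176 = 102611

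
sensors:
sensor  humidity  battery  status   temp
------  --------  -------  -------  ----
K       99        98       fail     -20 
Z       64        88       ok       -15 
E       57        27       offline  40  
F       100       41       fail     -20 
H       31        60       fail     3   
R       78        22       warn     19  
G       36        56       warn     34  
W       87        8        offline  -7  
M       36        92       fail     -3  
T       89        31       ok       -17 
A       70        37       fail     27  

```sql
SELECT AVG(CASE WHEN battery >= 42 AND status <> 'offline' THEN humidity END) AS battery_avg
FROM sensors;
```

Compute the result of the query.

53.2

sensor=K: ✓ → 99
sensor=Z: ✓ → 64
sensor=E: ✗
sensor=F: ✗
sensor=H: ✓ → 31
sensor=R: ✗
sensor=G: ✓ → 36
sensor=W: ✗
sensor=M: ✓ → 36
sensor=T: ✗
sensor=A: ✗
battery_avg = (99 + 64 + 31 + 36 + 36) / 5 = 53.2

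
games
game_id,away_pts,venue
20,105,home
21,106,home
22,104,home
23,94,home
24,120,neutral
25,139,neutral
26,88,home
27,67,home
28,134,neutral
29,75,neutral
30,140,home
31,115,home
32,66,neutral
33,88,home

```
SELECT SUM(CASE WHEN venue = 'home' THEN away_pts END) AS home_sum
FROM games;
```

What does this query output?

game_id=20: ✓ → 105
game_id=21: ✓ → 106
game_id=22: ✓ → 104
game_id=23: ✓ → 94
game_id=24: ✗
game_id=25: ✗
game_id=26: ✓ → 88
game_id=27: ✓ → 67
game_id=28: ✗
game_id=29: ✗
game_id=30: ✓ → 140
game_id=31: ✓ → 115
game_id=32: ✗
game_id=33: ✓ → 88
home_sum = 105 + 106 + 104 + 94 + 88 + 67 + 140 + 115 + 88 = 907

907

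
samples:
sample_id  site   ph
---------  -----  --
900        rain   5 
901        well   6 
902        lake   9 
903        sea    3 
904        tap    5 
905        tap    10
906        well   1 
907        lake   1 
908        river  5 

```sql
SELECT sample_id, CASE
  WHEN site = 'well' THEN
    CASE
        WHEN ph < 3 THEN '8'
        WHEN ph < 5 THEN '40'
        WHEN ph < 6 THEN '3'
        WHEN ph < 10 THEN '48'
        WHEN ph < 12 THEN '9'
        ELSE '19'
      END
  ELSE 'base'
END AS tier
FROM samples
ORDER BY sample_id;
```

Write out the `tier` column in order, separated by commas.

base, 48, base, base, base, base, 8, base, base

sample_id=900: site='rain' → outer ELSE → base
sample_id=901: site='well' → inner[ph < 10] → 48
sample_id=902: site='lake' → outer ELSE → base
sample_id=903: site='sea' → outer ELSE → base
sample_id=904: site='tap' → outer ELSE → base
sample_id=905: site='tap' → outer ELSE → base
sample_id=906: site='well' → inner[ph < 3] → 8
sample_id=907: site='lake' → outer ELSE → base
sample_id=908: site='river' → outer ELSE → base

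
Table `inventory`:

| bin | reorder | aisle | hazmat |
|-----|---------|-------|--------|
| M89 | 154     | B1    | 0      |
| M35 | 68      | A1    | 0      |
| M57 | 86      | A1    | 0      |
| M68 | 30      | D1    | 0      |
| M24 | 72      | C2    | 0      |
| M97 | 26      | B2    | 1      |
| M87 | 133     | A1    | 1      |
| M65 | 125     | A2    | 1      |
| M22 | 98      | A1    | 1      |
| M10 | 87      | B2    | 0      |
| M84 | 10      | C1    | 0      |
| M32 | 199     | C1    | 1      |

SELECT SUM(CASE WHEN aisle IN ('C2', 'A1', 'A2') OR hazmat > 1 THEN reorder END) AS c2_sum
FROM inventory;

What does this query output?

582

bin=M89: ✗
bin=M35: ✓ → 68
bin=M57: ✓ → 86
bin=M68: ✗
bin=M24: ✓ → 72
bin=M97: ✗
bin=M87: ✓ → 133
bin=M65: ✓ → 125
bin=M22: ✓ → 98
bin=M10: ✗
bin=M84: ✗
bin=M32: ✗
c2_sum = 68 + 86 + 72 + 133 + 125 + 98 = 582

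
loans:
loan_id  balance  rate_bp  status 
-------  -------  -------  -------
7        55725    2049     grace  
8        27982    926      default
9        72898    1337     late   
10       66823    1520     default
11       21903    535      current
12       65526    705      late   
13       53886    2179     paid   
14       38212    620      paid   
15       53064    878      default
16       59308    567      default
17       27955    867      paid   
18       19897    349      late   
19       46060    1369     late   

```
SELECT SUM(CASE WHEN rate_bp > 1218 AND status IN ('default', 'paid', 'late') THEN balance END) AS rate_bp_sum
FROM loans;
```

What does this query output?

239667

loan_id=7: ✗
loan_id=8: ✗
loan_id=9: ✓ → 72898
loan_id=10: ✓ → 66823
loan_id=11: ✗
loan_id=12: ✗
loan_id=13: ✓ → 53886
loan_id=14: ✗
loan_id=15: ✗
loan_id=16: ✗
loan_id=17: ✗
loan_id=18: ✗
loan_id=19: ✓ → 46060
rate_bp_sum = 72898 + 66823 + 53886 + 46060 = 239667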